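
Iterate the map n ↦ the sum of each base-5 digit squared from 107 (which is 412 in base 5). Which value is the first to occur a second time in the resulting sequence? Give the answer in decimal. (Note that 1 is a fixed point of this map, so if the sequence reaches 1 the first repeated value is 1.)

13

107 = (4,1,2)_5 → 4² + 1² + 2² = 16 + 1 + 4 = 21
21 = (4,1)_5 → 4² + 1² = 16 + 1 = 17
17 = (3,2)_5 → 3² + 2² = 9 + 4 = 13
13 = (2,3)_5 → 2² + 3² = 4 + 9 = 13  — 13 already appeared earlier.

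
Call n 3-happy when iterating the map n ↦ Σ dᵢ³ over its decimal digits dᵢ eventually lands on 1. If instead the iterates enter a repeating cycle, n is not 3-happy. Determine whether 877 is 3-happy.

877 → 8³ + 7³ + 7³ = 1198
1198 → 1³ + 1³ + 9³ + 8³ = 1243
1243 → 1³ + 2³ + 4³ + 3³ = 100
100 → 1³ + 0³ + 0³ = 1  — reached 1.

3-happy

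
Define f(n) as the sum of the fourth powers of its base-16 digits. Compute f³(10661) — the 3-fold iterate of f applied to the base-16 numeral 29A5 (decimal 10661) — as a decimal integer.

10661 = (2,9,10,5)_16 → 17202
17202 = (4,3,3,2)_16 → 434
434 = (1,11,2)_16 → 14658

14658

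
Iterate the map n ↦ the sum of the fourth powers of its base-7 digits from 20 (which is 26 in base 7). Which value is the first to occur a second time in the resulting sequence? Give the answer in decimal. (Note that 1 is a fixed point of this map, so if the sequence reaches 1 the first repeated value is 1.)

898

20 = (2,6)_7 → 2⁴ + 6⁴ = 16 + 1296 = 1312
1312 = (3,5,5,3)_7 → 3⁴ + 5⁴ + 5⁴ + 3⁴ = 81 + 625 + 625 + 81 = 1412
1412 = (4,0,5,5)_7 → 4⁴ + 0⁴ + 5⁴ + 5⁴ = 256 + 0 + 625 + 625 = 1506
1506 = (4,2,5,1)_7 → 4⁴ + 2⁴ + 5⁴ + 1⁴ = 256 + 16 + 625 + 1 = 898
898 = (2,4,2,2)_7 → 2⁴ + 4⁴ + 2⁴ + 2⁴ = 16 + 256 + 16 + 16 = 304
304 = (6,1,3)_7 → 6⁴ + 1⁴ + 3⁴ = 1296 + 1 + 81 = 1378
1378 = (4,0,0,6)_7 → 4⁴ + 0⁴ + 0⁴ + 6⁴ = 256 + 0 + 0 + 1296 = 1552
1552 = (4,3,4,5)_7 → 4⁴ + 3⁴ + 4⁴ + 5⁴ = 256 + 81 + 256 + 625 = 1218
1218 = (3,3,6,0)_7 → 3⁴ + 3⁴ + 6⁴ + 0⁴ = 81 + 81 + 1296 + 0 = 1458
1458 = (4,1,5,2)_7 → 4⁴ + 1⁴ + 5⁴ + 2⁴ = 256 + 1 + 625 + 16 = 898  — 898 already appeared earlier.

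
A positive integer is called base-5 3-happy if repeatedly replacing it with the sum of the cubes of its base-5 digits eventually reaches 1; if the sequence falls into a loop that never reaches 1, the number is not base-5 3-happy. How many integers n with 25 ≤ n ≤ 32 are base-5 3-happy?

1

25: 25 → 1  — base-5 3-happy
26: 26 → 2 → 8 → 28 → 28  — not base-5 3-happy
27: 27 → 9 → 65 → 35 → 9  — not base-5 3-happy
28: 28 → 28  — not base-5 3-happy
29: 29 → 65 → 35 → 9 → 65  — not base-5 3-happy
30: 30 → 2 → 8 → 28 → 28  — not base-5 3-happy
31: 31 → 3 → 27 → 9 → 65 → 35 → 9  — not base-5 3-happy
32: 32 → 10 → 8 → 28 → 28  — not base-5 3-happy
base-5 3-happy: 25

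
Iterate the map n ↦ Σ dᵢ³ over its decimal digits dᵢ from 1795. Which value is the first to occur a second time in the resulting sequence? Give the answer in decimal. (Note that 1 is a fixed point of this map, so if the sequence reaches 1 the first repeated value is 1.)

1

1795 → 1³ + 7³ + 9³ + 5³ = 1 + 343 + 729 + 125 = 1198
1198 → 1³ + 1³ + 9³ + 8³ = 1 + 1 + 729 + 512 = 1243
1243 → 1³ + 2³ + 4³ + 3³ = 1 + 8 + 64 + 27 = 100
100 → 1³ + 0³ + 0³ = 1 + 0 + 0 = 1  — reached the fixed point 1.
1 → 1, so 1 is the first repeated value.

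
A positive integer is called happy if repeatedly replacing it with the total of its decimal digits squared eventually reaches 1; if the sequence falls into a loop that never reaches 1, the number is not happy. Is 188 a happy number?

happy

188 → 1² + 8² + 8² = 129
129 → 1² + 2² + 9² = 86
86 → 8² + 6² = 100
100 → 1² + 0² + 0² = 1  — reached 1.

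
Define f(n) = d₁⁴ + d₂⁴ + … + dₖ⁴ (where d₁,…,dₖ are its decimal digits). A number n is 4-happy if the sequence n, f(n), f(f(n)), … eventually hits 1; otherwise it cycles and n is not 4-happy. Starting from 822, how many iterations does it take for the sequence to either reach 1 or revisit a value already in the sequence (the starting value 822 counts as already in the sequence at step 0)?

13

822 → 8⁴ + 2⁴ + 2⁴ = 4128
4128 → 4⁴ + 1⁴ + 2⁴ + 8⁴ = 4369
4369 → 4⁴ + 3⁴ + 6⁴ + 9⁴ = 8194
8194 → 8⁴ + 1⁴ + 9⁴ + 4⁴ = 10914
10914 → 1⁴ + 0⁴ + 9⁴ + 1⁴ + 4⁴ = 6819
6819 → 6⁴ + 8⁴ + 1⁴ + 9⁴ = 11954
11954 → 1⁴ + 1⁴ + 9⁴ + 5⁴ + 4⁴ = 7444
7444 → 7⁴ + 4⁴ + 4⁴ + 4⁴ = 3169
3169 → 3⁴ + 1⁴ + 6⁴ + 9⁴ = 7939
7939 → 7⁴ + 9⁴ + 3⁴ + 9⁴ = 15604
15604 → 1⁴ + 5⁴ + 6⁴ + 0⁴ + 4⁴ = 2178
2178 → 2⁴ + 1⁴ + 7⁴ + 8⁴ = 6514
6514 → 6⁴ + 5⁴ + 1⁴ + 4⁴ = 2178  — 2178 repeats.
That took 13 steps.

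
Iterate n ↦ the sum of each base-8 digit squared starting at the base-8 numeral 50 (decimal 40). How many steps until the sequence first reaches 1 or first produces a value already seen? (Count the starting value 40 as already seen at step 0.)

40 = (5,0)_8 → 5² + 0² = 25
25 = (3,1)_8 → 3² + 1² = 10
10 = (1,2)_8 → 1² + 2² = 5
5 = (5)_8 → 5² = 25  — 25 repeats.
That took 4 steps.

4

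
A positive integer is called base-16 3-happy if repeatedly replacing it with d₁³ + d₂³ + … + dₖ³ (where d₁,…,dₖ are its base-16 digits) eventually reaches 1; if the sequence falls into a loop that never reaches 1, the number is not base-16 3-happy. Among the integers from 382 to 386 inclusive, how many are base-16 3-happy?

1

382: 382 → 3088 → 1729 → 1945 → 1801 → 1072 → 91 → 1456 → 1456  (repeats 1456)
383: 383 → 3719 → 3599 → 6119 → 3431 → 2756 → 2792 → 4256 → 1001 → 3500 → 4925 → 2252 → 3968 → 3887 → 6758 → 1433 → 1583 → 3599  (repeats 3599)
384: 384 → 513 → 9 → 729 → 2934 → 1890 → 567 → 378 → 1344 → 189 → 3528 → 4437 → 252 → 5103 → 6147 → 540 → 1737 → 2673 → 1344  (repeats 1344)
385: 385 → 514 → 16 → 1  (reaches 1)
386: 386 → 521 → 737 → 2753 → 2729 → 2729  (repeats 2729)
base-16 3-happy: 385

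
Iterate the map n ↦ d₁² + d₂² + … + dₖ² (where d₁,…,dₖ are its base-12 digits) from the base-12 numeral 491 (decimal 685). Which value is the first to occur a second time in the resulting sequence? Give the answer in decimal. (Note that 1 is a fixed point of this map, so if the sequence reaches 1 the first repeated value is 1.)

25

685 = (4,9,1)_12 → 4² + 9² + 1² = 98
98 = (8,2)_12 → 8² + 2² = 68
68 = (5,8)_12 → 5² + 8² = 89
89 = (7,5)_12 → 7² + 5² = 74
74 = (6,2)_12 → 6² + 2² = 40
40 = (3,4)_12 → 3² + 4² = 25
25 = (2,1)_12 → 2² + 1² = 5
5 = (5)_12 → 5² = 25  — 25 already appeared earlier.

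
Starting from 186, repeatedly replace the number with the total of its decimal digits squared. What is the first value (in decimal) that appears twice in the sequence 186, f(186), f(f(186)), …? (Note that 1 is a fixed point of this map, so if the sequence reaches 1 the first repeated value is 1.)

4

186 → 1² + 8² + 6² = 101
101 → 1² + 0² + 1² = 2
2 → 2² = 4
4 → 4² = 16
16 → 1² + 6² = 37
37 → 3² + 7² = 58
58 → 5² + 8² = 89
89 → 8² + 9² = 145
145 → 1² + 4² + 5² = 42
42 → 4² + 2² = 20
20 → 2² + 0² = 4  — 4 already appeared earlier.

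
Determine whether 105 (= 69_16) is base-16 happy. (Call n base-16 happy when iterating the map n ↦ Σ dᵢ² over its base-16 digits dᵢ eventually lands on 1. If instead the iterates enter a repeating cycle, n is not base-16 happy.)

105 = (6,9)_16 → 6² + 9² = 36 + 81 = 117
117 = (7,5)_16 → 7² + 5² = 49 + 25 = 74
74 = (4,10)_16 → 4² + 10² = 16 + 100 = 116
116 = (7,4)_16 → 7² + 4² = 49 + 16 = 65
65 = (4,1)_16 → 4² + 1² = 16 + 1 = 17
17 = (1,1)_16 → 1² + 1² = 1 + 1 = 2
2 = (2)_16 → 2² = 4
4 = (4)_16 → 4² = 16
16 = (1,0)_16 → 1² + 0² = 1 + 0 = 1  — reached 1.

base-16 happy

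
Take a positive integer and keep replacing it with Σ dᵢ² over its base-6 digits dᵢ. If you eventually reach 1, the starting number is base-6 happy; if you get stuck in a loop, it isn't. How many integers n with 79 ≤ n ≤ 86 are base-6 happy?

1

79: 79 → 6 → 1  (reaches 1)
80: 80 → 9 → 10 → 17 → 29 → 41 → 26 → 20 → 13 → 5 → 25 → 17  (repeats 17)
81: 81 → 14 → 8 → 5 → 25 → 17 → 29 → 41 → 26 → 20 → 13 → 5  (repeats 5)
82: 82 → 21 → 18 → 9 → 10 → 17 → 29 → 41 → 26 → 20 → 13 → 5 → 25 → 17  (repeats 17)
83: 83 → 30 → 25 → 17 → 29 → 41 → 26 → 20 → 13 → 5 → 25  (repeats 25)
84: 84 → 8 → 5 → 25 → 17 → 29 → 41 → 26 → 20 → 13 → 5  (repeats 5)
85: 85 → 9 → 10 → 17 → 29 → 41 → 26 → 20 → 13 → 5 → 25 → 17  (repeats 17)
86: 86 → 12 → 4 → 16 → 20 → 13 → 5 → 25 → 17 → 29 → 41 → 26 → 20  (repeats 20)
base-6 happy: 79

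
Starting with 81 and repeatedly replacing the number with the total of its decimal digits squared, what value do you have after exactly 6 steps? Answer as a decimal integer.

145

81 → 8² + 1² = 64 + 1 = 65
65 → 6² + 5² = 36 + 25 = 61
61 → 6² + 1² = 36 + 1 = 37
37 → 3² + 7² = 9 + 49 = 58
58 → 5² + 8² = 25 + 64 = 89
89 → 8² + 9² = 64 + 81 = 145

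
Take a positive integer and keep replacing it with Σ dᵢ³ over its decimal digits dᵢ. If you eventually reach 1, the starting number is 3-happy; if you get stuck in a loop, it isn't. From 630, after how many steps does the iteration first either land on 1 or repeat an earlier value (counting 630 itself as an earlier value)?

630 → 6³ + 3³ + 0³ = 243
243 → 2³ + 4³ + 3³ = 99
99 → 9³ + 9³ = 1458
1458 → 1³ + 4³ + 5³ + 8³ = 702
702 → 7³ + 0³ + 2³ = 351
351 → 3³ + 5³ + 1³ = 153
153 → 1³ + 5³ + 3³ = 153  — 153 repeats.
That took 7 steps.

7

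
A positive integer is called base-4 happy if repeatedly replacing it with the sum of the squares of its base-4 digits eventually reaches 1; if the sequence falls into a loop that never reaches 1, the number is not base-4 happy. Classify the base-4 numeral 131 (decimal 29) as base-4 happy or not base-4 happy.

base-4 happy

29 = (1,3,1)_4 → 1² + 3² + 1² = 1 + 9 + 1 = 11
11 = (2,3)_4 → 2² + 3² = 4 + 9 = 13
13 = (3,1)_4 → 3² + 1² = 9 + 1 = 10
10 = (2,2)_4 → 2² + 2² = 4 + 4 = 8
8 = (2,0)_4 → 2² + 0² = 4 + 0 = 4
4 = (1,0)_4 → 1² + 0² = 1 + 0 = 1  — reached 1.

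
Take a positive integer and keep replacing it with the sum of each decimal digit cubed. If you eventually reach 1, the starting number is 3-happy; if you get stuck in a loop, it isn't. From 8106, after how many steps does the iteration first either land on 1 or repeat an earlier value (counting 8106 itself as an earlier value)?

5

8106 → 8³ + 1³ + 0³ + 6³ = 729
729 → 7³ + 2³ + 9³ = 1080
1080 → 1³ + 0³ + 8³ + 0³ = 513
513 → 5³ + 1³ + 3³ = 153
153 → 1³ + 5³ + 3³ = 153  — 153 repeats.
That took 5 steps.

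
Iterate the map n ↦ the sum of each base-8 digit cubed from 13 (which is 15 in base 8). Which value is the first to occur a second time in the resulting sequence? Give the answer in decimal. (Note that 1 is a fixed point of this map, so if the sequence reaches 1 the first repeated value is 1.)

13 = (1,5)_8 → 1³ + 5³ = 1 + 125 = 126
126 = (1,7,6)_8 → 1³ + 7³ + 6³ = 1 + 343 + 216 = 560
560 = (1,0,6,0)_8 → 1³ + 0³ + 6³ + 0³ = 1 + 0 + 216 + 0 = 217
217 = (3,3,1)_8 → 3³ + 3³ + 1³ = 27 + 27 + 1 = 55
55 = (6,7)_8 → 6³ + 7³ = 216 + 343 = 559
559 = (1,0,5,7)_8 → 1³ + 0³ + 5³ + 7³ = 1 + 0 + 125 + 343 = 469
469 = (7,2,5)_8 → 7³ + 2³ + 5³ = 343 + 8 + 125 = 476
476 = (7,3,4)_8 → 7³ + 3³ + 4³ = 343 + 27 + 64 = 434
434 = (6,6,2)_8 → 6³ + 6³ + 2³ = 216 + 216 + 8 = 440
440 = (6,7,0)_8 → 6³ + 7³ + 0³ = 216 + 343 + 0 = 559  — 559 already appeared earlier.

559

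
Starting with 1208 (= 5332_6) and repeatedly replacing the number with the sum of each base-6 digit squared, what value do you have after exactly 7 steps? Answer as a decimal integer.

26

1208 = (5,3,3,2)_6 → 5² + 3² + 3² + 2² = 25 + 9 + 9 + 4 = 47
47 = (1,1,5)_6 → 1² + 1² + 5² = 1 + 1 + 25 = 27
27 = (4,3)_6 → 4² + 3² = 16 + 9 = 25
25 = (4,1)_6 → 4² + 1² = 16 + 1 = 17
17 = (2,5)_6 → 2² + 5² = 4 + 25 = 29
29 = (4,5)_6 → 4² + 5² = 16 + 25 = 41
41 = (1,0,5)_6 → 1² + 0² + 5² = 1 + 0 + 25 = 26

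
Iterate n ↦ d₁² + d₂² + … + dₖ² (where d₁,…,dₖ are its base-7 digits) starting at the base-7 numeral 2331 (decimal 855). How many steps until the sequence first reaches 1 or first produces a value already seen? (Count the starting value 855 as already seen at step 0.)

6

855 = (2,3,3,1)_7 → 2² + 3² + 3² + 1² = 4 + 9 + 9 + 1 = 23
23 = (3,2)_7 → 3² + 2² = 9 + 4 = 13
13 = (1,6)_7 → 1² + 6² = 1 + 36 = 37
37 = (5,2)_7 → 5² + 2² = 25 + 4 = 29
29 = (4,1)_7 → 4² + 1² = 16 + 1 = 17
17 = (2,3)_7 → 2² + 3² = 4 + 9 = 13  — 13 repeats.
That took 6 steps.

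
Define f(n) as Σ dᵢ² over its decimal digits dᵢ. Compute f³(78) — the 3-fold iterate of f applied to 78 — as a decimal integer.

2

78 → 113
113 → 11
11 → 2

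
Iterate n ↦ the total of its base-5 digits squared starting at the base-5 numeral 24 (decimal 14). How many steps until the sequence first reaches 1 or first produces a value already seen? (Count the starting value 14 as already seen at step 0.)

14 = (2,4)_5 → 2² + 4² = 4 + 16 = 20
20 = (4,0)_5 → 4² + 0² = 16 + 0 = 16
16 = (3,1)_5 → 3² + 1² = 9 + 1 = 10
10 = (2,0)_5 → 2² + 0² = 4 + 0 = 4
4 = (4)_5 → 4² = 16  — 16 repeats.
That took 5 steps.

5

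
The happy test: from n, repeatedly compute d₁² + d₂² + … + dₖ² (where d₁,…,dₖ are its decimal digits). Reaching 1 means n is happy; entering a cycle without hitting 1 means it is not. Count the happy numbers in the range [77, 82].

2

77: 77 → 98 → 145 → 42 → 20 → 4 → 16 → 37 → 58 → 89 → 145  (repeats 145)
78: 78 → 113 → 11 → 2 → 4 → 16 → 37 → 58 → 89 → 145 → 42 → 20 → 4  (repeats 4)
79: 79 → 130 → 10 → 1  (reaches 1)
80: 80 → 64 → 52 → 29 → 85 → 89 → 145 → 42 → 20 → 4 → 16 → 37 → 58 → 89  (repeats 89)
81: 81 → 65 → 61 → 37 → 58 → 89 → 145 → 42 → 20 → 4 → 16 → 37  (repeats 37)
82: 82 → 68 → 100 → 1  (reaches 1)
happy: 79, 82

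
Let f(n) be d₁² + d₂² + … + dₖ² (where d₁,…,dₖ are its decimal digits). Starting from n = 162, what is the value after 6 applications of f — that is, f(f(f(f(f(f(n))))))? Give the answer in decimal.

162 → 1² + 6² + 2² = 1 + 36 + 4 = 41
41 → 4² + 1² = 16 + 1 = 17
17 → 1² + 7² = 1 + 49 = 50
50 → 5² + 0² = 25 + 0 = 25
25 → 2² + 5² = 4 + 25 = 29
29 → 2² + 9² = 4 + 81 = 85

85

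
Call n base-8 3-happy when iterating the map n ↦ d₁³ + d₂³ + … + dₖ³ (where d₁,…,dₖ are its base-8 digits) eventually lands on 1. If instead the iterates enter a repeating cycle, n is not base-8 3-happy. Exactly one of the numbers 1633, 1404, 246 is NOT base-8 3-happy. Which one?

1633: 1633 → 93 → 153 → 36 → 128 → 8 → 1  — reaches 1 (base-8 3-happy)
1404: 1404 → 540 → 92 → 92  — repeats 92 (not base-8 3-happy)
246: 246 → 459 → 371 → 368 → 341 → 258 → 72 → 2 → 8 → 1  — reaches 1 (base-8 3-happy)

1404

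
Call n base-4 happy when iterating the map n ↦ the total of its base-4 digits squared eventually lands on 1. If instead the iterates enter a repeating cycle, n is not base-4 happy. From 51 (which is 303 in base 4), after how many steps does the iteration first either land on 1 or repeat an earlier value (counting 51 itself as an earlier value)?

5

51 = (3,0,3)_4 → 3² + 0² + 3² = 9 + 0 + 9 = 18
18 = (1,0,2)_4 → 1² + 0² + 2² = 1 + 0 + 4 = 5
5 = (1,1)_4 → 1² + 1² = 1 + 1 = 2
2 = (2)_4 → 2² = 4
4 = (1,0)_4 → 1² + 0² = 1 + 0 = 1  — reached 1.
That took 5 steps.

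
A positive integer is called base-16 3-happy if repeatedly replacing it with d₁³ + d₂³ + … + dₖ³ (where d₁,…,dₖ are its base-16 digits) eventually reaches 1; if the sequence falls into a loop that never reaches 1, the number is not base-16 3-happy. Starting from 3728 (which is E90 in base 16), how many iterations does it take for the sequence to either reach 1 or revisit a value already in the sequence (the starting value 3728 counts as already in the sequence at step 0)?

11

3728 = (14,9,0)_16 → 14³ + 9³ + 0³ = 2744 + 729 + 0 = 3473
3473 = (13,9,1)_16 → 13³ + 9³ + 1³ = 2197 + 729 + 1 = 2927
2927 = (11,6,15)_16 → 11³ + 6³ + 15³ = 1331 + 216 + 3375 = 4922
4922 = (1,3,3,10)_16 → 1³ + 3³ + 3³ + 10³ = 1 + 27 + 27 + 1000 = 1055
1055 = (4,1,15)_16 → 4³ + 1³ + 15³ = 64 + 1 + 3375 = 3440
3440 = (13,7,0)_16 → 13³ + 7³ + 0³ = 2197 + 343 + 0 = 2540
2540 = (9,14,12)_16 → 9³ + 14³ + 12³ = 729 + 2744 + 1728 = 5201
5201 = (1,4,5,1)_16 → 1³ + 4³ + 5³ + 1³ = 1 + 64 + 125 + 1 = 191
191 = (11,15)_16 → 11³ + 15³ = 1331 + 3375 = 4706
4706 = (1,2,6,2)_16 → 1³ + 2³ + 6³ + 2³ = 1 + 8 + 216 + 8 = 233
233 = (14,9)_16 → 14³ + 9³ = 2744 + 729 = 3473  — 3473 repeats.
That took 11 steps.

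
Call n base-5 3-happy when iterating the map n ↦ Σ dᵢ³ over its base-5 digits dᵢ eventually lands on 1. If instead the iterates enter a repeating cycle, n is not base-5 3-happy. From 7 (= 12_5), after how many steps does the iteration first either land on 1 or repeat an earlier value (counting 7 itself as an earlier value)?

4

7 = (1,2)_5 → 1³ + 2³ = 1 + 8 = 9
9 = (1,4)_5 → 1³ + 4³ = 1 + 64 = 65
65 = (2,3,0)_5 → 2³ + 3³ + 0³ = 8 + 27 + 0 = 35
35 = (1,2,0)_5 → 1³ + 2³ + 0³ = 1 + 8 + 0 = 9  — 9 repeats.
That took 4 steps.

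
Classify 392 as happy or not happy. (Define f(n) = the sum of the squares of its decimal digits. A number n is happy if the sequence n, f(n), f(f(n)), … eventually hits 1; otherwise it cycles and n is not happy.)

happy

392 → 3² + 9² + 2² = 9 + 81 + 4 = 94
94 → 9² + 4² = 81 + 16 = 97
97 → 9² + 7² = 81 + 49 = 130
130 → 1² + 3² + 0² = 1 + 9 + 0 = 10
10 → 1² + 0² = 1 + 0 = 1  — reached 1.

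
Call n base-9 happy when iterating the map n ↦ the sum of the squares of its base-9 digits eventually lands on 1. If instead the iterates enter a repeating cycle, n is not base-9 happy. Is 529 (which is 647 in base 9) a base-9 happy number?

529 = (6,4,7)_9 → 6² + 4² + 7² = 36 + 16 + 49 = 101
101 = (1,2,2)_9 → 1² + 2² + 2² = 1 + 4 + 4 = 9
9 = (1,0)_9 → 1² + 0² = 1 + 0 = 1  — reached 1.

base-9 happy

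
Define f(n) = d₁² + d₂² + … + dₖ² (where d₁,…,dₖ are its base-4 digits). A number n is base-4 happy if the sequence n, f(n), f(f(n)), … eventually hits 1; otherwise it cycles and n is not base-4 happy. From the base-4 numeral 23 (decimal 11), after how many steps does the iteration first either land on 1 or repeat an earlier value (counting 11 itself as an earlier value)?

5

11 = (2,3)_4 → 2² + 3² = 13
13 = (3,1)_4 → 3² + 1² = 10
10 = (2,2)_4 → 2² + 2² = 8
8 = (2,0)_4 → 2² + 0² = 4
4 = (1,0)_4 → 1² + 0² = 1  — reached 1.
That took 5 steps.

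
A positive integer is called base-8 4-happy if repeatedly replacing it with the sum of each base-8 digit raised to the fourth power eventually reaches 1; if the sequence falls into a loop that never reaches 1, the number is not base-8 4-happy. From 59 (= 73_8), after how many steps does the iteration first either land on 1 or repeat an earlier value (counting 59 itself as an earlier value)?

5

59 = (7,3)_8 → 7⁴ + 3⁴ = 2401 + 81 = 2482
2482 = (4,6,6,2)_8 → 4⁴ + 6⁴ + 6⁴ + 2⁴ = 256 + 1296 + 1296 + 16 = 2864
2864 = (5,4,6,0)_8 → 5⁴ + 4⁴ + 6⁴ + 0⁴ = 625 + 256 + 1296 + 0 = 2177
2177 = (4,2,0,1)_8 → 4⁴ + 2⁴ + 0⁴ + 1⁴ = 256 + 16 + 0 + 1 = 273
273 = (4,2,1)_8 → 4⁴ + 2⁴ + 1⁴ = 256 + 16 + 1 = 273  — 273 repeats.
That took 5 steps.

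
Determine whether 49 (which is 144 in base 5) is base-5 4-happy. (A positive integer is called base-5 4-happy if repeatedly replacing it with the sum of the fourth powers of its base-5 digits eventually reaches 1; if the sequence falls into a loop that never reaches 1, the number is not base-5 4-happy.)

49 = (1,4,4)_5 → 1⁴ + 4⁴ + 4⁴ = 1 + 256 + 256 = 513
513 = (4,0,2,3)_5 → 4⁴ + 0⁴ + 2⁴ + 3⁴ = 256 + 0 + 16 + 81 = 353
353 = (2,4,0,3)_5 → 2⁴ + 4⁴ + 0⁴ + 3⁴ = 16 + 256 + 0 + 81 = 353  — 353 already seen; the sequence cycles without reaching 1.

not base-5 4-happy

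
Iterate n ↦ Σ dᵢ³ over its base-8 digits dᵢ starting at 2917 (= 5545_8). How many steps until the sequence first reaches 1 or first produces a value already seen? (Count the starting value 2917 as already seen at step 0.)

2917 = (5,5,4,5)_8 → 5³ + 5³ + 4³ + 5³ = 125 + 125 + 64 + 125 = 439
439 = (6,6,7)_8 → 6³ + 6³ + 7³ = 216 + 216 + 343 = 775
775 = (1,4,0,7)_8 → 1³ + 4³ + 0³ + 7³ = 1 + 64 + 0 + 343 = 408
408 = (6,3,0)_8 → 6³ + 3³ + 0³ = 216 + 27 + 0 = 243
243 = (3,6,3)_8 → 3³ + 6³ + 3³ = 27 + 216 + 27 = 270
270 = (4,1,6)_8 → 4³ + 1³ + 6³ = 64 + 1 + 216 = 281
281 = (4,3,1)_8 → 4³ + 3³ + 1³ = 64 + 27 + 1 = 92
92 = (1,3,4)_8 → 1³ + 3³ + 4³ = 1 + 27 + 64 = 92  — 92 repeats.
That took 8 steps.

8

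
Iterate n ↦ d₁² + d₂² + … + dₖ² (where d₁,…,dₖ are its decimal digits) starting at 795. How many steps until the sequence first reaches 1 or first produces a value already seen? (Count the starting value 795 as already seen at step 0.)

795 → 7² + 9² + 5² = 49 + 81 + 25 = 155
155 → 1² + 5² + 5² = 1 + 25 + 25 = 51
51 → 5² + 1² = 25 + 1 = 26
26 → 2² + 6² = 4 + 36 = 40
40 → 4² + 0² = 16 + 0 = 16
16 → 1² + 6² = 1 + 36 = 37
37 → 3² + 7² = 9 + 49 = 58
58 → 5² + 8² = 25 + 64 = 89
89 → 8² + 9² = 64 + 81 = 145
145 → 1² + 4² + 5² = 1 + 16 + 25 = 42
42 → 4² + 2² = 16 + 4 = 20
20 → 2² + 0² = 4 + 0 = 4
4 → 4² = 16  — 16 repeats.
That took 13 steps.

13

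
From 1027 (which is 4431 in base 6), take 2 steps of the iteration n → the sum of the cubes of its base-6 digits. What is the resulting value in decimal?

72

1027 = (4,4,3,1)_6 → 4³ + 4³ + 3³ + 1³ = 64 + 64 + 27 + 1 = 156
156 = (4,2,0)_6 → 4³ + 2³ + 0³ = 64 + 8 + 0 = 72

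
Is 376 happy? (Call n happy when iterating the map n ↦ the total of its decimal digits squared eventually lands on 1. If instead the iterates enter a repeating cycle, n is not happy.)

happy

376 → 3² + 7² + 6² = 9 + 49 + 36 = 94
94 → 9² + 4² = 81 + 16 = 97
97 → 9² + 7² = 81 + 49 = 130
130 → 1² + 3² + 0² = 1 + 9 + 0 = 10
10 → 1² + 0² = 1 + 0 = 1  — reached 1.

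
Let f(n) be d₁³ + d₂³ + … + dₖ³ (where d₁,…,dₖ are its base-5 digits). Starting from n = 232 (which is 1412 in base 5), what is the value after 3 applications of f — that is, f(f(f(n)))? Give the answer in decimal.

10

232 = (1,4,1,2)_5 → 1³ + 4³ + 1³ + 2³ = 74
74 = (2,4,4)_5 → 2³ + 4³ + 4³ = 136
136 = (1,0,2,1)_5 → 1³ + 0³ + 2³ + 1³ = 10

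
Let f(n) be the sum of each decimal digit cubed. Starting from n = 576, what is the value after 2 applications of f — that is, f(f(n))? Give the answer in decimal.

792

576 → 5³ + 7³ + 6³ = 125 + 343 + 216 = 684
684 → 6³ + 8³ + 4³ = 216 + 512 + 64 = 792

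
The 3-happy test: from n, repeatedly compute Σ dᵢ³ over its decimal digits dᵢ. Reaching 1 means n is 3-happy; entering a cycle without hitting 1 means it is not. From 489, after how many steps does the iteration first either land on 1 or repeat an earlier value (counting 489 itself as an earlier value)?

3

489 → 4³ + 8³ + 9³ = 1305
1305 → 1³ + 3³ + 0³ + 5³ = 153
153 → 1³ + 5³ + 3³ = 153  — 153 repeats.
That took 3 steps.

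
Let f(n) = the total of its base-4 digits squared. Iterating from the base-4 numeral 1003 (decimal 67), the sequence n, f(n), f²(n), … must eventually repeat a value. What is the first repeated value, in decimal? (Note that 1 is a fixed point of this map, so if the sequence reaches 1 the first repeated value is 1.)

1

67 = (1,0,0,3)_4 → 1² + 0² + 0² + 3² = 1 + 0 + 0 + 9 = 10
10 = (2,2)_4 → 2² + 2² = 4 + 4 = 8
8 = (2,0)_4 → 2² + 0² = 4 + 0 = 4
4 = (1,0)_4 → 1² + 0² = 1 + 0 = 1  — reached the fixed point 1.
1 → 1, so 1 is the first repeated value.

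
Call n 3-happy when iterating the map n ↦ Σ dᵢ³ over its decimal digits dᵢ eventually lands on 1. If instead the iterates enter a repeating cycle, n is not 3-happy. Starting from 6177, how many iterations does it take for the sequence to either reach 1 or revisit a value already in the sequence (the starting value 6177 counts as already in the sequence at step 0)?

6177 → 6³ + 1³ + 7³ + 7³ = 903
903 → 9³ + 0³ + 3³ = 756
756 → 7³ + 5³ + 6³ = 684
684 → 6³ + 8³ + 4³ = 792
792 → 7³ + 9³ + 2³ = 1080
1080 → 1³ + 0³ + 8³ + 0³ = 513
513 → 5³ + 1³ + 3³ = 153
153 → 1³ + 5³ + 3³ = 153  — 153 repeats.
That took 8 steps.

8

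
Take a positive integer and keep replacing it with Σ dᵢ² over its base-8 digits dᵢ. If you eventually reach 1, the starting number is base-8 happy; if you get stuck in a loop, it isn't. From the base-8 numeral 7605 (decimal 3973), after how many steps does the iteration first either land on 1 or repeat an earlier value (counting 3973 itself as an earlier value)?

11

3973 = (7,6,0,5)_8 → 110
110 = (1,5,6)_8 → 62
62 = (7,6)_8 → 85
85 = (1,2,5)_8 → 30
30 = (3,6)_8 → 45
45 = (5,5)_8 → 50
50 = (6,2)_8 → 40
40 = (5,0)_8 → 25
25 = (3,1)_8 → 10
10 = (1,2)_8 → 5
5 = (5)_8 → 25  — 25 repeats.
That took 11 steps.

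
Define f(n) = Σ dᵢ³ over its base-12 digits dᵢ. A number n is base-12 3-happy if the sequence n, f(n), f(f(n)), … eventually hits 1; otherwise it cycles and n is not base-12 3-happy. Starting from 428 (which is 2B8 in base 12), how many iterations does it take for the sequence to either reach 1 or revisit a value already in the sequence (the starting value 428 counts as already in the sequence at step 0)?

428 = (2,11,8)_12 → 2³ + 11³ + 8³ = 8 + 1331 + 512 = 1851
1851 = (1,0,10,3)_12 → 1³ + 0³ + 10³ + 3³ = 1 + 0 + 1000 + 27 = 1028
1028 = (7,1,8)_12 → 7³ + 1³ + 8³ = 343 + 1 + 512 = 856
856 = (5,11,4)_12 → 5³ + 11³ + 4³ = 125 + 1331 + 64 = 1520
1520 = (10,6,8)_12 → 10³ + 6³ + 8³ = 1000 + 216 + 512 = 1728
1728 = (1,0,0,0)_12 → 1³ + 0³ + 0³ + 0³ = 1 + 0 + 0 + 0 = 1  — reached 1.
That took 6 steps.

6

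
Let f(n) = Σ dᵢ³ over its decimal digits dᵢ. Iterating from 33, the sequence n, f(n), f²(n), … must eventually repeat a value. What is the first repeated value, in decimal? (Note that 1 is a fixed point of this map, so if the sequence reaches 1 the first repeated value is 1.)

153

33 → 3³ + 3³ = 27 + 27 = 54
54 → 5³ + 4³ = 125 + 64 = 189
189 → 1³ + 8³ + 9³ = 1 + 512 + 729 = 1242
1242 → 1³ + 2³ + 4³ + 2³ = 1 + 8 + 64 + 8 = 81
81 → 8³ + 1³ = 512 + 1 = 513
513 → 5³ + 1³ + 3³ = 125 + 1 + 27 = 153
153 → 1³ + 5³ + 3³ = 1 + 125 + 27 = 153  — 153 already appeared earlier.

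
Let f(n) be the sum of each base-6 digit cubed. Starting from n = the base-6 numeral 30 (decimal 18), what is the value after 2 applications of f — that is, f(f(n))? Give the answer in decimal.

18 = (3,0)_6 → 3³ + 0³ = 27 + 0 = 27
27 = (4,3)_6 → 4³ + 3³ = 64 + 27 = 91

91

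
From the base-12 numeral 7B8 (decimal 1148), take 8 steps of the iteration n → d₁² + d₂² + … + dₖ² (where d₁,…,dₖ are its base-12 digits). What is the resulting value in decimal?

164

1148 = (7,11,8)_12 → 7² + 11² + 8² = 234
234 = (1,7,6)_12 → 1² + 7² + 6² = 86
86 = (7,2)_12 → 7² + 2² = 53
53 = (4,5)_12 → 4² + 5² = 41
41 = (3,5)_12 → 3² + 5² = 34
34 = (2,10)_12 → 2² + 10² = 104
104 = (8,8)_12 → 8² + 8² = 128
128 = (10,8)_12 → 10² + 8² = 164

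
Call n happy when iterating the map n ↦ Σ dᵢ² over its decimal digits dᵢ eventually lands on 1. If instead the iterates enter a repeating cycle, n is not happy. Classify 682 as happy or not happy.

not happy

682 → 6² + 8² + 2² = 104
104 → 1² + 0² + 4² = 17
17 → 1² + 7² = 50
50 → 5² + 0² = 25
25 → 2² + 5² = 29
29 → 2² + 9² = 85
85 → 8² + 5² = 89
89 → 8² + 9² = 145
145 → 1² + 4² + 5² = 42
42 → 4² + 2² = 20
20 → 2² + 0² = 4
4 → 4² = 16
16 → 1² + 6² = 37
37 → 3² + 7² = 58
58 → 5² + 8² = 89  — 89 already seen; the sequence cycles without reaching 1.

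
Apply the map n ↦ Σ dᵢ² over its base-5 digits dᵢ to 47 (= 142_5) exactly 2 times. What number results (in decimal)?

47 = (1,4,2)_5 → 21
21 = (4,1)_5 → 17

17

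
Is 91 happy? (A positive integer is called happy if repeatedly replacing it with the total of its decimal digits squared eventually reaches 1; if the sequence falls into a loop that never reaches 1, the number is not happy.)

91 → 9² + 1² = 81 + 1 = 82
82 → 8² + 2² = 64 + 4 = 68
68 → 6² + 8² = 36 + 64 = 100
100 → 1² + 0² + 0² = 1 + 0 + 0 = 1  — reached 1.

happy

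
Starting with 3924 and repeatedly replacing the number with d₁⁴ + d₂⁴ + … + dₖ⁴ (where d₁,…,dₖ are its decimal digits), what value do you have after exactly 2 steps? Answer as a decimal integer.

3924 → 3⁴ + 9⁴ + 2⁴ + 4⁴ = 6914
6914 → 6⁴ + 9⁴ + 1⁴ + 4⁴ = 8114

8114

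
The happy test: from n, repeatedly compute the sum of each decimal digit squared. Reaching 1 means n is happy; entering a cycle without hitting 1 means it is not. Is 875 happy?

875 → 8² + 7² + 5² = 64 + 49 + 25 = 138
138 → 1² + 3² + 8² = 1 + 9 + 64 = 74
74 → 7² + 4² = 49 + 16 = 65
65 → 6² + 5² = 36 + 25 = 61
61 → 6² + 1² = 36 + 1 = 37
37 → 3² + 7² = 9 + 49 = 58
58 → 5² + 8² = 25 + 64 = 89
89 → 8² + 9² = 64 + 81 = 145
145 → 1² + 4² + 5² = 1 + 16 + 25 = 42
42 → 4² + 2² = 16 + 4 = 20
20 → 2² + 0² = 4 + 0 = 4
4 → 4² = 16
16 → 1² + 6² = 1 + 36 = 37  — 37 already seen; the sequence cycles without reaching 1.

not happy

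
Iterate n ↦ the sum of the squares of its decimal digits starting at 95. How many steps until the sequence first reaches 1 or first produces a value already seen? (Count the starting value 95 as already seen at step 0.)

95 → 9² + 5² = 81 + 25 = 106
106 → 1² + 0² + 6² = 1 + 0 + 36 = 37
37 → 3² + 7² = 9 + 49 = 58
58 → 5² + 8² = 25 + 64 = 89
89 → 8² + 9² = 64 + 81 = 145
145 → 1² + 4² + 5² = 1 + 16 + 25 = 42
42 → 4² + 2² = 16 + 4 = 20
20 → 2² + 0² = 4 + 0 = 4
4 → 4² = 16
16 → 1² + 6² = 1 + 36 = 37  — 37 repeats.
That took 10 steps.

10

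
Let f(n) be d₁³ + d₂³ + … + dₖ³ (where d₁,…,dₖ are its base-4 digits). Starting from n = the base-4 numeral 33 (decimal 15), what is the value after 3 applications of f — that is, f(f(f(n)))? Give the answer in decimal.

15 = (3,3)_4 → 54
54 = (3,1,2)_4 → 36
36 = (2,1,0)_4 → 9

9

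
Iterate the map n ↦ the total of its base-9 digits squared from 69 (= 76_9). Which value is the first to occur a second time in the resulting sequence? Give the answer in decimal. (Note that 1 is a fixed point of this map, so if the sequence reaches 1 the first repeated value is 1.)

69 = (7,6)_9 → 7² + 6² = 49 + 36 = 85
85 = (1,0,4)_9 → 1² + 0² + 4² = 1 + 0 + 16 = 17
17 = (1,8)_9 → 1² + 8² = 1 + 64 = 65
65 = (7,2)_9 → 7² + 2² = 49 + 4 = 53
53 = (5,8)_9 → 5² + 8² = 25 + 64 = 89
89 = (1,0,8)_9 → 1² + 0² + 8² = 1 + 0 + 64 = 65  — 65 already appeared earlier.

65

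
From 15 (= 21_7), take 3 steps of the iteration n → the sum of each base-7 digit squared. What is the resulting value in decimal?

15 = (2,1)_7 → 2² + 1² = 5
5 = (5)_7 → 5² = 25
25 = (3,4)_7 → 3² + 4² = 25

25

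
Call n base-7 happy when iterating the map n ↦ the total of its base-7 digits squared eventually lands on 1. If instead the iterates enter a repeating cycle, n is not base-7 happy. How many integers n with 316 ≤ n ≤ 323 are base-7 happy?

1

316: 316 → 46 → 52 → 10 → 10  — not base-7 happy
317: 317 → 49 → 1  — base-7 happy
318: 318 → 54 → 26 → 34 → 52 → 10 → 10  — not base-7 happy
319: 319 → 61 → 27 → 45 → 45  — not base-7 happy
320: 320 → 70 → 10 → 10  — not base-7 happy
321: 321 → 81 → 33 → 41 → 61 → 27 → 45 → 45  — not base-7 happy
322: 322 → 52 → 10 → 10  — not base-7 happy
323: 323 → 53 → 17 → 13 → 37 → 29 → 17  — not base-7 happy
base-7 happy: 317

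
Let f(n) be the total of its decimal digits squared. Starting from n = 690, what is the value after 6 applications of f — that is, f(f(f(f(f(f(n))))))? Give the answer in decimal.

690 → 6² + 9² + 0² = 36 + 81 + 0 = 117
117 → 1² + 1² + 7² = 1 + 1 + 49 = 51
51 → 5² + 1² = 25 + 1 = 26
26 → 2² + 6² = 4 + 36 = 40
40 → 4² + 0² = 16 + 0 = 16
16 → 1² + 6² = 1 + 36 = 37

37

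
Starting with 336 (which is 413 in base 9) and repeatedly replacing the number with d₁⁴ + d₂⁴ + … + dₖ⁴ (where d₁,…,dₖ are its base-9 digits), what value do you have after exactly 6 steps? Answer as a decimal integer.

336 = (4,1,3)_9 → 4⁴ + 1⁴ + 3⁴ = 256 + 1 + 81 = 338
338 = (4,1,5)_9 → 4⁴ + 1⁴ + 5⁴ = 256 + 1 + 625 = 882
882 = (1,1,8,0)_9 → 1⁴ + 1⁴ + 8⁴ + 0⁴ = 1 + 1 + 4096 + 0 = 4098
4098 = (5,5,5,3)_9 → 5⁴ + 5⁴ + 5⁴ + 3⁴ = 625 + 625 + 625 + 81 = 1956
1956 = (2,6,1,3)_9 → 2⁴ + 6⁴ + 1⁴ + 3⁴ = 16 + 1296 + 1 + 81 = 1394
1394 = (1,8,1,8)_9 → 1⁴ + 8⁴ + 1⁴ + 8⁴ = 1 + 4096 + 1 + 4096 = 8194

8194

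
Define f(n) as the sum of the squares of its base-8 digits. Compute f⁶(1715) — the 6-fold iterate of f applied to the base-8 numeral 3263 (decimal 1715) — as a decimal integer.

36

1715 = (3,2,6,3)_8 → 3² + 2² + 6² + 3² = 58
58 = (7,2)_8 → 7² + 2² = 53
53 = (6,5)_8 → 6² + 5² = 61
61 = (7,5)_8 → 7² + 5² = 74
74 = (1,1,2)_8 → 1² + 1² + 2² = 6
6 = (6)_8 → 6² = 36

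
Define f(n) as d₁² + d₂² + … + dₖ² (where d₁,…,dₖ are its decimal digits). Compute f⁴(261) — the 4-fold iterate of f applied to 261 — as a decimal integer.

25

261 → 2² + 6² + 1² = 41
41 → 4² + 1² = 17
17 → 1² + 7² = 50
50 → 5² + 0² = 25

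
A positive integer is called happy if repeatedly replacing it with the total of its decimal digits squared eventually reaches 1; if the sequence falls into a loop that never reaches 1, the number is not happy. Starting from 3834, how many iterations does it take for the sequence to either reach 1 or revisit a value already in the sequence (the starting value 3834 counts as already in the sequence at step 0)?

10

3834 → 98
98 → 145
145 → 42
42 → 20
20 → 4
4 → 16
16 → 37
37 → 58
58 → 89
89 → 145  — 145 repeats.
That took 10 steps.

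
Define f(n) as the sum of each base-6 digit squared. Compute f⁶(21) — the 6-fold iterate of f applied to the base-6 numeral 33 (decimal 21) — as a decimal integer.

41

21 = (3,3)_6 → 18
18 = (3,0)_6 → 9
9 = (1,3)_6 → 10
10 = (1,4)_6 → 17
17 = (2,5)_6 → 29
29 = (4,5)_6 → 41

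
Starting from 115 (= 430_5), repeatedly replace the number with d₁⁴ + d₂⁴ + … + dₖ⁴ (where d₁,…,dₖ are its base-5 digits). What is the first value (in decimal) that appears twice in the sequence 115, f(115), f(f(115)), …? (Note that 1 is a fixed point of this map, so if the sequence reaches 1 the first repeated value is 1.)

115 = (4,3,0)_5 → 337
337 = (2,3,2,2)_5 → 129
129 = (1,0,0,4)_5 → 257
257 = (2,0,1,2)_5 → 33
33 = (1,1,3)_5 → 83
83 = (3,1,3)_5 → 163
163 = (1,1,2,3)_5 → 99
99 = (3,4,4)_5 → 593
593 = (4,3,3,3)_5 → 499
499 = (3,4,4,4)_5 → 849
849 = (1,1,3,4,4)_5 → 595
595 = (4,3,4,0)_5 → 593  — 593 already appeared earlier.

593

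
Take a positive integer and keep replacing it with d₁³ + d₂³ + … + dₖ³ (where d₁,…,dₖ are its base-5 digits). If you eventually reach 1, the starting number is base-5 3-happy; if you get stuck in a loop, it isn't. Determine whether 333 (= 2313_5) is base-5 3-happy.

not base-5 3-happy

333 = (2,3,1,3)_5 → 63
63 = (2,2,3)_5 → 43
43 = (1,3,3)_5 → 55
55 = (2,1,0)_5 → 9
9 = (1,4)_5 → 65
65 = (2,3,0)_5 → 35
35 = (1,2,0)_5 → 9  — 9 already seen; the sequence cycles without reaching 1.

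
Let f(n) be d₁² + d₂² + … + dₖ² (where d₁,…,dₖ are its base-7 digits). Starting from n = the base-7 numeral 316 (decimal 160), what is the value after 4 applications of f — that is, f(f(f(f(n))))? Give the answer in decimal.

10

160 = (3,1,6)_7 → 3² + 1² + 6² = 46
46 = (6,4)_7 → 6² + 4² = 52
52 = (1,0,3)_7 → 1² + 0² + 3² = 10
10 = (1,3)_7 → 1² + 3² = 10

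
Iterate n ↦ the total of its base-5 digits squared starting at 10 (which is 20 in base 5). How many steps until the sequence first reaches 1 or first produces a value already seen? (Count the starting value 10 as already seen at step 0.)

10 = (2,0)_5 → 4
4 = (4)_5 → 16
16 = (3,1)_5 → 10  — 10 repeats.
That took 3 steps.

3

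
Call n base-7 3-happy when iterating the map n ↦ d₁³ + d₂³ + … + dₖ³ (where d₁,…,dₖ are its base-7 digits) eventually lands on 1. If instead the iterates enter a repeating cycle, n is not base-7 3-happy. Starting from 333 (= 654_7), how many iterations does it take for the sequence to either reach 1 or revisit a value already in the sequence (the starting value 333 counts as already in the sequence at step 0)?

5

333 = (6,5,4)_7 → 6³ + 5³ + 4³ = 216 + 125 + 64 = 405
405 = (1,1,1,6)_7 → 1³ + 1³ + 1³ + 6³ = 1 + 1 + 1 + 216 = 219
219 = (4,3,2)_7 → 4³ + 3³ + 2³ = 64 + 27 + 8 = 99
99 = (2,0,1)_7 → 2³ + 0³ + 1³ = 8 + 0 + 1 = 9
9 = (1,2)_7 → 1³ + 2³ = 1 + 8 = 9  — 9 repeats.
That took 5 steps.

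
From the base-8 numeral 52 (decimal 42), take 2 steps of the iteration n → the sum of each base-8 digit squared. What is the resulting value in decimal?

34

42 = (5,2)_8 → 5² + 2² = 29
29 = (3,5)_8 → 3² + 5² = 34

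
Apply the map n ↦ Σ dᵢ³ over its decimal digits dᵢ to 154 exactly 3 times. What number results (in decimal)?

154 → 1³ + 5³ + 4³ = 1 + 125 + 64 = 190
190 → 1³ + 9³ + 0³ = 1 + 729 + 0 = 730
730 → 7³ + 3³ + 0³ = 343 + 27 + 0 = 370

370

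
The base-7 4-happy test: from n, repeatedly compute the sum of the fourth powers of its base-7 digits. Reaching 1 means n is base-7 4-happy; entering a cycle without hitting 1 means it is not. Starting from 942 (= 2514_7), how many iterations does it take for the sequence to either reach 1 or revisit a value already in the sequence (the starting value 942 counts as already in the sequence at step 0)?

7

942 = (2,5,1,4)_7 → 898
898 = (2,4,2,2)_7 → 304
304 = (6,1,3)_7 → 1378
1378 = (4,0,0,6)_7 → 1552
1552 = (4,3,4,5)_7 → 1218
1218 = (3,3,6,0)_7 → 1458
1458 = (4,1,5,2)_7 → 898  — 898 repeats.
That took 7 steps.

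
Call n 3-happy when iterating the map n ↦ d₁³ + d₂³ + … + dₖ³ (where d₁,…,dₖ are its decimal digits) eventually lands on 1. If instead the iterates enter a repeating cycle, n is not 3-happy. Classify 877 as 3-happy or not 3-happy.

3-happy

877 → 8³ + 7³ + 7³ = 512 + 343 + 343 = 1198
1198 → 1³ + 1³ + 9³ + 8³ = 1 + 1 + 729 + 512 = 1243
1243 → 1³ + 2³ + 4³ + 3³ = 1 + 8 + 64 + 27 = 100
100 → 1³ + 0³ + 0³ = 1 + 0 + 0 = 1  — reached 1.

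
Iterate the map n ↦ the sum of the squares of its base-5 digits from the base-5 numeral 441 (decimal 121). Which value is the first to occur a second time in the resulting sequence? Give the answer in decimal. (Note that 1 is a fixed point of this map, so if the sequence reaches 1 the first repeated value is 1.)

121 = (4,4,1)_5 → 4² + 4² + 1² = 33
33 = (1,1,3)_5 → 1² + 1² + 3² = 11
11 = (2,1)_5 → 2² + 1² = 5
5 = (1,0)_5 → 1² + 0² = 1  — reached the fixed point 1.
1 → 1, so 1 is the first repeated value.

1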